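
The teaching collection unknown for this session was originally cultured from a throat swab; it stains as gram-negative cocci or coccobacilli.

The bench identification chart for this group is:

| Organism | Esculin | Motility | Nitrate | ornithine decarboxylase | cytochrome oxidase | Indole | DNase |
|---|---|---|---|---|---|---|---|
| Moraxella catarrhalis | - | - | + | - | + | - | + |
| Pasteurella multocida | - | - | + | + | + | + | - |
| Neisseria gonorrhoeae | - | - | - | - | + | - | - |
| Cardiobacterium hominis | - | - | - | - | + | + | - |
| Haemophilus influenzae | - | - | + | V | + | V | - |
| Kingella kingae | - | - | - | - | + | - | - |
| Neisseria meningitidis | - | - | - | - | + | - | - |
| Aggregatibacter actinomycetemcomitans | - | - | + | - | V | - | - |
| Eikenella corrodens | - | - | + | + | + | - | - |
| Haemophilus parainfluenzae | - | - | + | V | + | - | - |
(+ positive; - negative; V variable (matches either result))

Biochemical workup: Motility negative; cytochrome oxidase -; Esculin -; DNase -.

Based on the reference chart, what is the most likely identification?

DNase -: excludes Moraxella catarrhalis — 9 left.
Esculin -: all 9 remaining candidates are consistent.
Motility -: all 9 remaining candidates are consistent.
cytochrome oxidase -: excludes 8 organisms — 1 left.

Aggregatibacter actinomycetemcomitans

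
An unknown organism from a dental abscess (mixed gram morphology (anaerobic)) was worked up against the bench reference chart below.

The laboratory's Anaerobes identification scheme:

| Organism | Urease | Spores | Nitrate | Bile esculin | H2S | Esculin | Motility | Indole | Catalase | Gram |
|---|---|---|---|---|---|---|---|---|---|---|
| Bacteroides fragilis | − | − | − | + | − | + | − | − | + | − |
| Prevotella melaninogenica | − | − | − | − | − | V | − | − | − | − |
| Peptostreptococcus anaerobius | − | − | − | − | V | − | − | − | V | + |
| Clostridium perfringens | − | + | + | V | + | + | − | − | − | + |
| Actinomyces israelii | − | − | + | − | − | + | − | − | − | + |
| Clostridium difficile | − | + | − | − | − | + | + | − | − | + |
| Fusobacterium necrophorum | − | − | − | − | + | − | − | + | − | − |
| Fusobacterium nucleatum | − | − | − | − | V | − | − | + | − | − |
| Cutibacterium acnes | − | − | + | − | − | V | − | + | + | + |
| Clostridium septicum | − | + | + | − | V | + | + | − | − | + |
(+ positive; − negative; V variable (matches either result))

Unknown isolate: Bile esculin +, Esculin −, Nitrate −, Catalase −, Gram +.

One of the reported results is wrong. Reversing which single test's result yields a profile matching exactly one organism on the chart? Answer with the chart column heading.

As reported, no row in the chart matches all 5 reactions.
Reversing Catalase → still no organism matches.
Reversing Esculin → still no organism matches.
Reversing Bile esculin (to −) → unique match: Peptostreptococcus anaerobius.
Reversing Gram → still no organism matches.
Reversing Nitrate → still no organism matches.

Bile esculin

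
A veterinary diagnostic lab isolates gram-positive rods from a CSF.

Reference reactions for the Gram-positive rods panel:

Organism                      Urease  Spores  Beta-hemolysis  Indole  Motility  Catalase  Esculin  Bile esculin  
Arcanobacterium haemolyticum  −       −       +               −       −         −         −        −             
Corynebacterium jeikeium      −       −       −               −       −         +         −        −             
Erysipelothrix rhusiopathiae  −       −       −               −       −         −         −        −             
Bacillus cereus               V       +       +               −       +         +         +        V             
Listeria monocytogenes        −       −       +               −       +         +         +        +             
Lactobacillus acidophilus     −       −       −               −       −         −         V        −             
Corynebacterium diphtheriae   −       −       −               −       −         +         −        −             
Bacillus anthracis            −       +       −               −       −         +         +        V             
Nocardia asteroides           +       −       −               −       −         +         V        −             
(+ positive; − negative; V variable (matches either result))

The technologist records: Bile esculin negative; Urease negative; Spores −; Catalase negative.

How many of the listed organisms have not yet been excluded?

3

Urease −: excludes Nocardia asteroides — 8 left.
Spores −: excludes Bacillus cereus, Bacillus anthracis — 6 left.
Bile esculin −: excludes Listeria monocytogenes — 5 left.
Catalase −: excludes Corynebacterium jeikeium, Corynebacterium diphtheriae — 3 left.
Still consistent: Arcanobacterium haemolyticum, Erysipelothrix rhusiopathiae, Lactobacillus acidophilus.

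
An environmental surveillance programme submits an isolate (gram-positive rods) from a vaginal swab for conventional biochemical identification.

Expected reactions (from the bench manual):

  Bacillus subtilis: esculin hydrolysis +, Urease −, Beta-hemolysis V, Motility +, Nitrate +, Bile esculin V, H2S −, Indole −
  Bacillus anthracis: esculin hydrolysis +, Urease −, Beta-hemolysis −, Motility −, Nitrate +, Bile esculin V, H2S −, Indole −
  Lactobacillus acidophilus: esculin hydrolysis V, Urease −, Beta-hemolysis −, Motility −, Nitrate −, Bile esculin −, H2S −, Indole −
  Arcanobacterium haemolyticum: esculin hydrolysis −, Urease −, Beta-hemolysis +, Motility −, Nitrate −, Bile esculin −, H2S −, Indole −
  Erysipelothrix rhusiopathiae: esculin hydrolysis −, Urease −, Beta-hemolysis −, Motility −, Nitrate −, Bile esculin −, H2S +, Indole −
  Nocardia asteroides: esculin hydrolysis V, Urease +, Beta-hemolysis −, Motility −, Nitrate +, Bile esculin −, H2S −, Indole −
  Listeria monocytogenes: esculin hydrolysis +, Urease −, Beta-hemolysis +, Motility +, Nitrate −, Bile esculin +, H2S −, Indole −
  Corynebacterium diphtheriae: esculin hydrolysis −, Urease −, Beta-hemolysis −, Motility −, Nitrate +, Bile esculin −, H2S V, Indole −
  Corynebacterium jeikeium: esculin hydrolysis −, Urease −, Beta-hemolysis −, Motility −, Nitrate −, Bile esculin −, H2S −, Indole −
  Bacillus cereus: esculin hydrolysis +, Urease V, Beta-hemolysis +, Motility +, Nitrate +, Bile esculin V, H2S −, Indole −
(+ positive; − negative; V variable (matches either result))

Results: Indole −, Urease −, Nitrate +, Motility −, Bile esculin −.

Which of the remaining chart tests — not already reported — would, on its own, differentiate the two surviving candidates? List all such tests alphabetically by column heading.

esculin hydrolysis

Indole −: all 10 remaining candidates are consistent.
Motility −: excludes Bacillus subtilis, Listeria monocytogenes, Bacillus cereus — 7 left.
Bile esculin −: all 7 remaining candidates are consistent.
Urease −: excludes Nocardia asteroides — 6 left.
Nitrate +: excludes Lactobacillus acidophilus, Arcanobacterium haemolyticum, Erysipelothrix rhusiopathiae, Corynebacterium jeikeium — 2 left.
Two candidates remain: Bacillus anthracis and Corynebacterium diphtheriae.
  esculin hydrolysis: Bacillus anthracis +, Corynebacterium diphtheriae − — discriminates.
  Beta-hemolysis: − vs − — same for both, does not separate.
  H2S: − vs V — variable for at least one, does not separate.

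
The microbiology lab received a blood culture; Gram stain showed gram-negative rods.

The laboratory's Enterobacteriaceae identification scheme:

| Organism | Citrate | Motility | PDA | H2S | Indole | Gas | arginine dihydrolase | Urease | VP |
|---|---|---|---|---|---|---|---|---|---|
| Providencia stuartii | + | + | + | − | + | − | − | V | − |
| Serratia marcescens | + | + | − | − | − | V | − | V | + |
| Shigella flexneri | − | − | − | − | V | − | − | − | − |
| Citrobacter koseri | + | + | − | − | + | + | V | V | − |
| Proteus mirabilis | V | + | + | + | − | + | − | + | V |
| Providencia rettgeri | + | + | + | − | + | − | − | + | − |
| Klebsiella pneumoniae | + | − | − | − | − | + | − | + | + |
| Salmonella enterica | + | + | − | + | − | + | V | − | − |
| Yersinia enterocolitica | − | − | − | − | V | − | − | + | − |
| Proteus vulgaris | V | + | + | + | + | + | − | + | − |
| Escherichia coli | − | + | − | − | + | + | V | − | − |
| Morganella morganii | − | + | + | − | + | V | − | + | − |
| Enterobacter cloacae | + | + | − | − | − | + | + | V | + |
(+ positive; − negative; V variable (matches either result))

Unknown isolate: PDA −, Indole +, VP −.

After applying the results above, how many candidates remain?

VP −: excludes Serratia marcescens, Klebsiella pneumoniae, Enterobacter cloacae — 10 left.
Indole +: excludes Proteus mirabilis, Salmonella enterica — 8 left.
PDA −: excludes Providencia stuartii, Providencia rettgeri, Proteus vulgaris, Morganella morganii — 4 left.
Still consistent: Citrobacter koseri, Escherichia coli, Shigella flexneri, Yersinia enterocolitica.

4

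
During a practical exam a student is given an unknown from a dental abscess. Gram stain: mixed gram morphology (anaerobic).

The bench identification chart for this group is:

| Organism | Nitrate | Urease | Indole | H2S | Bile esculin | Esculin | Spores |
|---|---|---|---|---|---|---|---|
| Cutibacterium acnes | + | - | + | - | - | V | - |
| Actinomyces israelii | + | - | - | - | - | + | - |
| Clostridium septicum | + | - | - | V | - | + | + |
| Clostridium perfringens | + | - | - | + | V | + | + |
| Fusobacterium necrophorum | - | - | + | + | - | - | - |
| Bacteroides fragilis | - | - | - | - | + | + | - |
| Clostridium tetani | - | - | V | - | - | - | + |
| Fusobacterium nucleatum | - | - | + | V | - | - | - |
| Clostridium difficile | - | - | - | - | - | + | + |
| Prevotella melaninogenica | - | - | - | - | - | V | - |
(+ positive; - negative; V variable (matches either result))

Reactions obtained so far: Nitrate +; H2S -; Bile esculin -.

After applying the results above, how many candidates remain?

3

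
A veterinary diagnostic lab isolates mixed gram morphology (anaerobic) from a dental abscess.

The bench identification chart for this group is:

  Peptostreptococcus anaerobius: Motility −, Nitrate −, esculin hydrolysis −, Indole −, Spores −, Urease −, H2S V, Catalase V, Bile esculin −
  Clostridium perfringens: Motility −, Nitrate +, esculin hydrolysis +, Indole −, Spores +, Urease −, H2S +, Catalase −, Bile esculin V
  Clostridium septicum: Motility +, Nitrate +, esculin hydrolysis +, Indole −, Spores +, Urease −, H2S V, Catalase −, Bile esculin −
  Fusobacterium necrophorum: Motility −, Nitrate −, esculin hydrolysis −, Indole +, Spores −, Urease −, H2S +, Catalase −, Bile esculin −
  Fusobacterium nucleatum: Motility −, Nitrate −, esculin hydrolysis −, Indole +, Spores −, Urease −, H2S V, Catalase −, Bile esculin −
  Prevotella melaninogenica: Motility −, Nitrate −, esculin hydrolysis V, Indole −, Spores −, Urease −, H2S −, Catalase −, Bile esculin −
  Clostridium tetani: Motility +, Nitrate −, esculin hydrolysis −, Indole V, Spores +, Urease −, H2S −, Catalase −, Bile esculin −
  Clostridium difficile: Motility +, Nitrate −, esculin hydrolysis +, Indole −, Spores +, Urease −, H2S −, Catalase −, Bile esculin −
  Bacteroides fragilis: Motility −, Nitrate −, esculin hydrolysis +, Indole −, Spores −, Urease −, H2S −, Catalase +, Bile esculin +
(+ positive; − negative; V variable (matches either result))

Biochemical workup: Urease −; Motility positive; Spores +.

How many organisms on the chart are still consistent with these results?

3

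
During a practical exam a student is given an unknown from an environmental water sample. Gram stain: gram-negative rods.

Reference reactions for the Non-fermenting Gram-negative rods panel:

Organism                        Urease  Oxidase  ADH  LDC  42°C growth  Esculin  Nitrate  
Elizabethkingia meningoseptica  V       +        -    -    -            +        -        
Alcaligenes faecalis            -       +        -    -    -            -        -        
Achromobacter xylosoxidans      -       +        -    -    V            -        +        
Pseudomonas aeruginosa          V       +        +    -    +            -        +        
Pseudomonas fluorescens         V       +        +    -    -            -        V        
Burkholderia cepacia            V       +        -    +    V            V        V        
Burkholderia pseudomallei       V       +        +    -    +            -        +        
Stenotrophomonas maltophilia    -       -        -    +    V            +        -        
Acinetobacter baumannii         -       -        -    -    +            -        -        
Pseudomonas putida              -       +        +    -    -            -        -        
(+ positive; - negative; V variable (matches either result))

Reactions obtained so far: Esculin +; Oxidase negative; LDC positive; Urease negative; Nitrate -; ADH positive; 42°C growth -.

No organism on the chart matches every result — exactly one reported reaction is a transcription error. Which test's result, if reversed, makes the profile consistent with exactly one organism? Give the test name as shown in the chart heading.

ADH

As reported, no row in the chart matches all 7 reactions.
Reversing Esculin → still no organism matches.
Reversing Urease → still no organism matches.
Reversing LDC → still no organism matches.
Reversing Nitrate → still no organism matches.
Reversing ADH (to -) → unique match: Stenotrophomonas maltophilia.
Reversing Oxidase → still no organism matches.
Reversing 42°C growth → still no organism matches.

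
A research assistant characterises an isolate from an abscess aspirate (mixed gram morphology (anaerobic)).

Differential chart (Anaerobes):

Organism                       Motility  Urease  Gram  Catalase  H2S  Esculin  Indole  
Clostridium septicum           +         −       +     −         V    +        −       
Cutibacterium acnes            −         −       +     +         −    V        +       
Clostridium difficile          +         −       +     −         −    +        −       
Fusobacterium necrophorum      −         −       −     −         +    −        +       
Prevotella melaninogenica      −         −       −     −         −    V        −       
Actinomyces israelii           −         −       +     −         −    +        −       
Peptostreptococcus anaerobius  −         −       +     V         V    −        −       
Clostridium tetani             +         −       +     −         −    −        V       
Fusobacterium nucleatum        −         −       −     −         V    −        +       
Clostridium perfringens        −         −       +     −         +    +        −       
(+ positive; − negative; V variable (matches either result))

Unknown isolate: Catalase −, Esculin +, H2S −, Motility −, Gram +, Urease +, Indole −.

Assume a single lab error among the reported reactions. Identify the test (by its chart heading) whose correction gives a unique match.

As reported, no row in the chart matches all 7 reactions.
Reversing Urease (to −) → unique match: Actinomyces israelii.
Reversing Indole → still no organism matches.
Reversing Esculin → still no organism matches.
Reversing Catalase → still no organism matches.
Reversing H2S → still no organism matches.
Reversing Gram → still no organism matches.
Reversing Motility → still no organism matches.

Urease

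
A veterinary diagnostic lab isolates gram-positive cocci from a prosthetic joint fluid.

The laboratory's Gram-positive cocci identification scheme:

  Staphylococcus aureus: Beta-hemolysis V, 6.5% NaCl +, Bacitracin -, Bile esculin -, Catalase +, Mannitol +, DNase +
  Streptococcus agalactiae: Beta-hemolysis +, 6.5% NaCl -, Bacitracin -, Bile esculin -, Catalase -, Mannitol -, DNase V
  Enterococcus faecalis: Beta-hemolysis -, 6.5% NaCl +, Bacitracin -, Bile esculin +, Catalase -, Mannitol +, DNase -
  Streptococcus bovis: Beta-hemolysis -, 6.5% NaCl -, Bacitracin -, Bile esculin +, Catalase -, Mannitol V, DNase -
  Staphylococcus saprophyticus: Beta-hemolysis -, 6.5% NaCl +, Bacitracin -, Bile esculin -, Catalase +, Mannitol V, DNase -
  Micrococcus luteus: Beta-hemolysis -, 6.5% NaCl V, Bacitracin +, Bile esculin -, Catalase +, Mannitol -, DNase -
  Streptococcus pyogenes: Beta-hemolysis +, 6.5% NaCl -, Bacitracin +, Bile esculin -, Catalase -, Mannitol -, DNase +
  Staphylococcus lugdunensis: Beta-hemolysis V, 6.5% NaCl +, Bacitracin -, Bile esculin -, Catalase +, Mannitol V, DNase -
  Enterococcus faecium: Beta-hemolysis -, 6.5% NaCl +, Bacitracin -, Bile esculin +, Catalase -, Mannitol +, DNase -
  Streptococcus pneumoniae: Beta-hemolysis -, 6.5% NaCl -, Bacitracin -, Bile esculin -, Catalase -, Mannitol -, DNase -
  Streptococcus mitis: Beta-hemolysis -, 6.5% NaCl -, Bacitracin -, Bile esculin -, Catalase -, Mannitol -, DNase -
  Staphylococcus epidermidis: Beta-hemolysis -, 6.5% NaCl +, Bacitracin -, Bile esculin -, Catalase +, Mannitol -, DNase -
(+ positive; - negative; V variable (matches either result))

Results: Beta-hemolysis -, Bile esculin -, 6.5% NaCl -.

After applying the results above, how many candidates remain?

3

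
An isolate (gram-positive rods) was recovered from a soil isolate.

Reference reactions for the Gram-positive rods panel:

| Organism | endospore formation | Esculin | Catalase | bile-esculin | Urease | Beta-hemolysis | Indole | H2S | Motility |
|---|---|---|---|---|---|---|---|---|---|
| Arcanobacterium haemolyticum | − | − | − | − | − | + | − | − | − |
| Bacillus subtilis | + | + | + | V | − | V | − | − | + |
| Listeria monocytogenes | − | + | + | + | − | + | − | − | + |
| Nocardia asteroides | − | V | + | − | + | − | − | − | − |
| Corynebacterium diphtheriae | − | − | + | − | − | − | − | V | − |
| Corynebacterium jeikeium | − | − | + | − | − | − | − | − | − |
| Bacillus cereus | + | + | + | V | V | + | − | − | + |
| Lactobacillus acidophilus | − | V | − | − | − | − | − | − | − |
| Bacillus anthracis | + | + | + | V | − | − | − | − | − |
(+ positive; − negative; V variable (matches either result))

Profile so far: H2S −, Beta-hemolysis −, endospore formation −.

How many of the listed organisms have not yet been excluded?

4

Beta-hemolysis −: excludes Arcanobacterium haemolyticum, Listeria monocytogenes, Bacillus cereus — 6 left.
endospore formation −: excludes Bacillus subtilis, Bacillus anthracis — 4 left.
H2S −: all 4 remaining candidates are consistent.
Still consistent: Corynebacterium diphtheriae, Corynebacterium jeikeium, Lactobacillus acidophilus, Nocardia asteroides.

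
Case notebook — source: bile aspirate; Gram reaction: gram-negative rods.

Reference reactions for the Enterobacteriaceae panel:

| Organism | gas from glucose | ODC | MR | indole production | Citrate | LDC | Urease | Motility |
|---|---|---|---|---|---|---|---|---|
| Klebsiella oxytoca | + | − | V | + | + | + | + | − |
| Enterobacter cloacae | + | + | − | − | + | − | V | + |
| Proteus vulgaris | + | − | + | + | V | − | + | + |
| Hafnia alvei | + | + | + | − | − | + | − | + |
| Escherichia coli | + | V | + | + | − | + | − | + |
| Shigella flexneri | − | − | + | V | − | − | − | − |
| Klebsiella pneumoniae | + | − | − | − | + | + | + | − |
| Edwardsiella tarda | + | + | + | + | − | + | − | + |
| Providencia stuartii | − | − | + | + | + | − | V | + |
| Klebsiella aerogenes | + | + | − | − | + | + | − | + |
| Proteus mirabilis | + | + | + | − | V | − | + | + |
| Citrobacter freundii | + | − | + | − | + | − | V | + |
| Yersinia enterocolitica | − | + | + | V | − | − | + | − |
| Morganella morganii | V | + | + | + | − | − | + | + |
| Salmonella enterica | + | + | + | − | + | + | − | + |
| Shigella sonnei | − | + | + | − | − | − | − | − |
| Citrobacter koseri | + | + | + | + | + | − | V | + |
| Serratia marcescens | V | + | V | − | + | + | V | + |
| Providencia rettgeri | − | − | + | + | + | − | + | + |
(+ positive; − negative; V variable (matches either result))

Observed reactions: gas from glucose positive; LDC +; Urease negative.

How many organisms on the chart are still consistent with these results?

6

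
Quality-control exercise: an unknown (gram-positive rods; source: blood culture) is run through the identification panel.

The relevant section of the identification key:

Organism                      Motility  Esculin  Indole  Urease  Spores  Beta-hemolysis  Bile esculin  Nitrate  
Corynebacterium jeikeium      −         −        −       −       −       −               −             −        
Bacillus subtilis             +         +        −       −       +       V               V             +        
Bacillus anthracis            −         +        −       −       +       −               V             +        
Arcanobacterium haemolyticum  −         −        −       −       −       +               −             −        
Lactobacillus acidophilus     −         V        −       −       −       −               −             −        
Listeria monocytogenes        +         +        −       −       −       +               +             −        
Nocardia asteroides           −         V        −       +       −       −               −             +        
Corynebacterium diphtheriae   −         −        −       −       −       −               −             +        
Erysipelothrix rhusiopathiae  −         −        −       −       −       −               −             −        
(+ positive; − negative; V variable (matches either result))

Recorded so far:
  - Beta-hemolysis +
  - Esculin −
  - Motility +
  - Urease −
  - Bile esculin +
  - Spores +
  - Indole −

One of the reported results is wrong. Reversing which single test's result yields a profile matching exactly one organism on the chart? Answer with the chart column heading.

Esculin

As reported, no row in the chart matches all 7 reactions.
Reversing Indole → still no organism matches.
Reversing Urease → still no organism matches.
Reversing Spores → still no organism matches.
Reversing Bile esculin → still no organism matches.
Reversing Beta-hemolysis → still no organism matches.
Reversing Esculin (to +) → unique match: Bacillus subtilis.
Reversing Motility → still no organism matches.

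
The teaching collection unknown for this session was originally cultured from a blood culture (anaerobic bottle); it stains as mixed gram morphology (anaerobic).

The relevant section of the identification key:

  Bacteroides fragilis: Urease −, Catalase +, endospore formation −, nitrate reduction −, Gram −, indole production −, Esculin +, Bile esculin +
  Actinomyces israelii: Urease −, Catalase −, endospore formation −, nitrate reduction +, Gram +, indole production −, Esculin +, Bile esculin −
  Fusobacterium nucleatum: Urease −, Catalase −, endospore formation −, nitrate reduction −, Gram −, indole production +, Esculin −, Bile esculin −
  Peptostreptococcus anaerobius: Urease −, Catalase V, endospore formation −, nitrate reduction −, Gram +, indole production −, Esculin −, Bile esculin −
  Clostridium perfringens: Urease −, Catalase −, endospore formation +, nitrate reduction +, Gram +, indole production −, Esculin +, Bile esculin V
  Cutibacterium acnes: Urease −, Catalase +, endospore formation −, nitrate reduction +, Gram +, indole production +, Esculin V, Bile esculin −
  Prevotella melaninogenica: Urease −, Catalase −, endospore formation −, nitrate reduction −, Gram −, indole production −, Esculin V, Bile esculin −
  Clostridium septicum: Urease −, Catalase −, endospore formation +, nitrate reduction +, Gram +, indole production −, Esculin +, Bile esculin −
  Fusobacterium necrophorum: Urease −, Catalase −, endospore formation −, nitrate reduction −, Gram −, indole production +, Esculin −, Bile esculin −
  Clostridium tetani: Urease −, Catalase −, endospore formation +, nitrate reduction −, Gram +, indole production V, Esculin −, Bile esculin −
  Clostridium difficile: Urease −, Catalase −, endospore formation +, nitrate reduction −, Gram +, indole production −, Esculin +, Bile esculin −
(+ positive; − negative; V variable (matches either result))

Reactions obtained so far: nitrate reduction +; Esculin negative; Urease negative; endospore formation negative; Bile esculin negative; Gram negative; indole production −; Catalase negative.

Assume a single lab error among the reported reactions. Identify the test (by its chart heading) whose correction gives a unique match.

As reported, no row in the chart matches all 8 reactions.
Reversing Gram → still no organism matches.
Reversing endospore formation → still no organism matches.
Reversing Esculin → still no organism matches.
Reversing Urease → still no organism matches.
Reversing Bile esculin → still no organism matches.
Reversing Catalase → still no organism matches.
Reversing indole production → still no organism matches.
Reversing nitrate reduction (to −) → unique match: Prevotella melaninogenica.

nitrate reduction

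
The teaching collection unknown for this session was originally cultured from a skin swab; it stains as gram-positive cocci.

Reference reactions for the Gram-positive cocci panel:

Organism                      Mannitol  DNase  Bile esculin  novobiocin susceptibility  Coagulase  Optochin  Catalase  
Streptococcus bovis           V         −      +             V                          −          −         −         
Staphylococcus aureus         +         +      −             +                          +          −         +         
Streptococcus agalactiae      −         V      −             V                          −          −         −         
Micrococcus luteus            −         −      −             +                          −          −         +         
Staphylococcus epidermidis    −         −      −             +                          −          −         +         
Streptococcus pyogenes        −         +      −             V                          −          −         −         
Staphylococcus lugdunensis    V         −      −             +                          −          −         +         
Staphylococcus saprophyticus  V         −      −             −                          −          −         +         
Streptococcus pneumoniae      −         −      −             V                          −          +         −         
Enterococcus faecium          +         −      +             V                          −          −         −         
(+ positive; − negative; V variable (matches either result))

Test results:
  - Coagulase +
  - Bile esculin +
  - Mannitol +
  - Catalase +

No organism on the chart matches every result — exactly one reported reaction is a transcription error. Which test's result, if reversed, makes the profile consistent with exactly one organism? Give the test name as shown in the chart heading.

As reported, no row in the chart matches all 4 reactions.
Reversing Catalase → still no organism matches.
Reversing Bile esculin (to −) → unique match: Staphylococcus aureus.
Reversing Mannitol → still no organism matches.
Reversing Coagulase → still no organism matches.

Bile esculin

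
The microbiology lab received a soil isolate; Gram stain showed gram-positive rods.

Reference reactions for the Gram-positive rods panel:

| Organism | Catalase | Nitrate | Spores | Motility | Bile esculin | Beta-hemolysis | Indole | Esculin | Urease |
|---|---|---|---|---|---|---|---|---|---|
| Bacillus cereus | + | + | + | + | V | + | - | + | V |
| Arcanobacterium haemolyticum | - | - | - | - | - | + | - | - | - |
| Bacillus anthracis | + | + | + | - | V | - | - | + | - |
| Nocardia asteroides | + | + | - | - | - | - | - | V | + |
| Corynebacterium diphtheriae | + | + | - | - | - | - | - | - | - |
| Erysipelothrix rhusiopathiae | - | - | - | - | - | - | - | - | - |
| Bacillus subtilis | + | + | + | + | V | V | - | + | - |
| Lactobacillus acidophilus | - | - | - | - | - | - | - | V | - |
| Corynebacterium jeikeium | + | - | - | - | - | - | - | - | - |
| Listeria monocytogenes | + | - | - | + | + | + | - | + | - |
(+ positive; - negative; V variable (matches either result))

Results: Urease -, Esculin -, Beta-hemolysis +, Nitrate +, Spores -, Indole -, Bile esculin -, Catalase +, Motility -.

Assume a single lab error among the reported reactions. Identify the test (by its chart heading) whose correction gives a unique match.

As reported, no row in the chart matches all 9 reactions.
Reversing Nitrate → still no organism matches.
Reversing Indole → still no organism matches.
Reversing Motility → still no organism matches.
Reversing Beta-hemolysis (to -) → unique match: Corynebacterium diphtheriae.
Reversing Spores → still no organism matches.
Reversing Urease → still no organism matches.
Reversing Bile esculin → still no organism matches.
Reversing Catalase → still no organism matches.
Reversing Esculin → still no organism matches.

Beta-hemolysis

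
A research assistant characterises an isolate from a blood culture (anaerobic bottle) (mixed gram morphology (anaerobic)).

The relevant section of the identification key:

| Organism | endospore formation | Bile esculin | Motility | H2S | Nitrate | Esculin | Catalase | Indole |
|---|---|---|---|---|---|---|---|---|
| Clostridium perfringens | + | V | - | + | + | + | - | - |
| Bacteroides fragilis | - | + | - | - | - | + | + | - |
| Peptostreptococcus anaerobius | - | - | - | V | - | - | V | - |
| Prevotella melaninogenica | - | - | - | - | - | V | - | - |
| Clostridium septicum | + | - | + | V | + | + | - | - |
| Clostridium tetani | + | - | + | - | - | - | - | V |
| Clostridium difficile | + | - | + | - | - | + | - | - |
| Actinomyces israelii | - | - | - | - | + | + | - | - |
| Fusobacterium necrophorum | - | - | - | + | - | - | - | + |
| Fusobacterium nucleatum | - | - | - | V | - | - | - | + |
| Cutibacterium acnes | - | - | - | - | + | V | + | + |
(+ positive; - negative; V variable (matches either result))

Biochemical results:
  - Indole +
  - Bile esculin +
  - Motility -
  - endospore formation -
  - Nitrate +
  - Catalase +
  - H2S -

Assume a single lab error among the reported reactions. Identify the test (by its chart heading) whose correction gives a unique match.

Bile esculin

As reported, no row in the chart matches all 7 reactions.
Reversing Indole → still no organism matches.
Reversing Bile esculin (to -) → unique match: Cutibacterium acnes.
Reversing H2S → still no organism matches.
Reversing Nitrate → still no organism matches.
Reversing Catalase → still no organism matches.
Reversing Motility → still no organism matches.
Reversing endospore formation → still no organism matches.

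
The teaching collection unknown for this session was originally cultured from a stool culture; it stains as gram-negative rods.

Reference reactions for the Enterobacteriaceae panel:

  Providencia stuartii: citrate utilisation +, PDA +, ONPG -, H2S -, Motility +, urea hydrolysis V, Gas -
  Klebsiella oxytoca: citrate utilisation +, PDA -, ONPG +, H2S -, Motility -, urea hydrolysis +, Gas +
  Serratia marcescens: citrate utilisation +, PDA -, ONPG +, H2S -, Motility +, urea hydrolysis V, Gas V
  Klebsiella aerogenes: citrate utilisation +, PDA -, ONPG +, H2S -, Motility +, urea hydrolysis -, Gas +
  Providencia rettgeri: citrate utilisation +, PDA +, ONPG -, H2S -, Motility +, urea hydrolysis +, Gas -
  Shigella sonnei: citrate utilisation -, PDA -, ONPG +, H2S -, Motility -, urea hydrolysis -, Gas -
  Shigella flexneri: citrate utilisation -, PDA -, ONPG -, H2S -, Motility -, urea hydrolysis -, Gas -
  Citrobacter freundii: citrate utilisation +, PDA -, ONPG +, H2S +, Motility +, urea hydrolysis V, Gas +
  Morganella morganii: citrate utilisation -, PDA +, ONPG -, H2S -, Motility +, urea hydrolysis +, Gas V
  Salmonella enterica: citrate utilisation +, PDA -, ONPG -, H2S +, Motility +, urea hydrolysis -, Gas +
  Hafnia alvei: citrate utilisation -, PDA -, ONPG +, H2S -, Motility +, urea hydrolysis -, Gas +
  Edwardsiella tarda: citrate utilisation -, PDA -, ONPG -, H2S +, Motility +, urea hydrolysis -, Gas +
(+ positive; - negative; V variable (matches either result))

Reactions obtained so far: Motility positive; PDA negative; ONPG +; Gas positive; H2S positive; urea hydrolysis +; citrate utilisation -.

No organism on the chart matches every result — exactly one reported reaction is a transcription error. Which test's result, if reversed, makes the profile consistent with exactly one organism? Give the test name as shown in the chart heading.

As reported, no row in the chart matches all 7 reactions.
Reversing citrate utilisation (to +) → unique match: Citrobacter freundii.
Reversing Gas → still no organism matches.
Reversing Motility → still no organism matches.
Reversing H2S → still no organism matches.
Reversing PDA → still no organism matches.
Reversing urea hydrolysis → still no organism matches.
Reversing ONPG → still no organism matches.

citrate utilisation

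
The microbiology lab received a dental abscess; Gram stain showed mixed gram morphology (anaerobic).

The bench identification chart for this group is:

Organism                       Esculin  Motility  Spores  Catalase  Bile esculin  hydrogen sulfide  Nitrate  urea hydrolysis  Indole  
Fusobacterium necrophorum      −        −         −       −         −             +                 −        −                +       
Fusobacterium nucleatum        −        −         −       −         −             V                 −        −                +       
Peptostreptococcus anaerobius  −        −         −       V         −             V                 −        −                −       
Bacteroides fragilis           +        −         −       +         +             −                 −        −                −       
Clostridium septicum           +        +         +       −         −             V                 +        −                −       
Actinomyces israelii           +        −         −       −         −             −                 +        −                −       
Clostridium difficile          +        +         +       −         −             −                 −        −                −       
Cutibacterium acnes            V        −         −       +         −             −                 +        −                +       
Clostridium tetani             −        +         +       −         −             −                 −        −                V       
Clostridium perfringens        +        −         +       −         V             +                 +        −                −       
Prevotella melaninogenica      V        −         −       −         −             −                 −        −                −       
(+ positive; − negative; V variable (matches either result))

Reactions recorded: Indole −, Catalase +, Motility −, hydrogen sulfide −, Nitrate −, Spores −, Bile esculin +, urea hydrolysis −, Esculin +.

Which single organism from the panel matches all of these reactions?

Bacteroides fragilis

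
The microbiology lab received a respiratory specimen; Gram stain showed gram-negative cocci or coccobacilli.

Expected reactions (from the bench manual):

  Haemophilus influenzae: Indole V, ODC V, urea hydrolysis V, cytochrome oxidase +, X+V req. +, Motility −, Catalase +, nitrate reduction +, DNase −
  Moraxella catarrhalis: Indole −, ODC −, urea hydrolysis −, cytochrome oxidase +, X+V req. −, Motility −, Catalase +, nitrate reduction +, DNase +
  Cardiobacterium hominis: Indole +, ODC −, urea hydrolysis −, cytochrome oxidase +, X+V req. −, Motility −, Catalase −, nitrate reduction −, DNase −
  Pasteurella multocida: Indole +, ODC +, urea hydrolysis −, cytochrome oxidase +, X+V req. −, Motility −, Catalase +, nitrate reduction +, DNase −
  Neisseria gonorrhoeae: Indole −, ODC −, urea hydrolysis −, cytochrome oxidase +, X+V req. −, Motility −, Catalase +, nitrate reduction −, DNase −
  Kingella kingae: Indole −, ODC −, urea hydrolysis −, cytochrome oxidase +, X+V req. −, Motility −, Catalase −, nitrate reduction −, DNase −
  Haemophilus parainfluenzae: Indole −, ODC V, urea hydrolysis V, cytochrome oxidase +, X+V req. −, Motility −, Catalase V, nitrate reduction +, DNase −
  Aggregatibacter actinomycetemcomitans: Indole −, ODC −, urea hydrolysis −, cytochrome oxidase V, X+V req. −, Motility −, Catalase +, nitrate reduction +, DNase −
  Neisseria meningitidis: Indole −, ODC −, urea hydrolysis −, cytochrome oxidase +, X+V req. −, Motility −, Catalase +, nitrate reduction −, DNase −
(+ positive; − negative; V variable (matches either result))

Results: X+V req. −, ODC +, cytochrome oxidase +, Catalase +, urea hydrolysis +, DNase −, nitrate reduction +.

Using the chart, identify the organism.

DNase −: excludes Moraxella catarrhalis — 8 left.
urea hydrolysis +: excludes 6 organisms — 2 left.
X+V req. −: excludes Haemophilus influenzae — 1 left.
nitrate reduction +: the one remaining candidate is consistent.
ODC +: the one remaining candidate is consistent.
cytochrome oxidase +: the one remaining candidate is consistent.
Catalase +: the one remaining candidate is consistent.

Haemophilus parainfluenzae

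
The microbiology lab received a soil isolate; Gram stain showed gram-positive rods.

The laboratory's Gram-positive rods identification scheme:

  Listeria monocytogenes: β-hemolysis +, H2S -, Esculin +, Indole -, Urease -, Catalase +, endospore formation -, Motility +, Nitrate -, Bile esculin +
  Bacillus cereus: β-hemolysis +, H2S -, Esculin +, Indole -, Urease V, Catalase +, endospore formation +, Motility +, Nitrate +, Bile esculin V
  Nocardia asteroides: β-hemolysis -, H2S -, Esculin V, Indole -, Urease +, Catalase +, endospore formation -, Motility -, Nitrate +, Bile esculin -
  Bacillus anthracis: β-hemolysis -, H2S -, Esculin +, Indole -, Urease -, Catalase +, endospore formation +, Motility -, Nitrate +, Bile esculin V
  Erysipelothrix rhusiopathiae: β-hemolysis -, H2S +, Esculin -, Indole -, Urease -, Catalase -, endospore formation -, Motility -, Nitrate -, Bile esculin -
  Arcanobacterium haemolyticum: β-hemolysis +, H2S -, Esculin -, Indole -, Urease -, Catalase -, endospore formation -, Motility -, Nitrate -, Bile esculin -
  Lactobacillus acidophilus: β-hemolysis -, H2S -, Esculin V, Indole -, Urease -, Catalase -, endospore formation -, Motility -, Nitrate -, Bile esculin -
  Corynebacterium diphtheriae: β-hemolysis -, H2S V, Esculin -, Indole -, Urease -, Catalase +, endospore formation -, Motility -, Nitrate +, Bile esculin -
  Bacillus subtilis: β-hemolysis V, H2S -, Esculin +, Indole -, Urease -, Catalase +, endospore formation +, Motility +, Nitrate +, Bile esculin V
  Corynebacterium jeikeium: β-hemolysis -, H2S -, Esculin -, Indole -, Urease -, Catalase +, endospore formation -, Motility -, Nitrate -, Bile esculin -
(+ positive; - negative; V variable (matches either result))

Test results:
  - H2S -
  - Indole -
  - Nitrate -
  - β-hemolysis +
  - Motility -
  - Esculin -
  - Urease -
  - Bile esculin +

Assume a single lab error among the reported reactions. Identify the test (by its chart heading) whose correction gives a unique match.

Bile esculin

As reported, no row in the chart matches all 8 reactions.
Reversing Urease → still no organism matches.
Reversing Motility → still no organism matches.
Reversing β-hemolysis → still no organism matches.
Reversing Indole → still no organism matches.
Reversing H2S → still no organism matches.
Reversing Nitrate → still no organism matches.
Reversing Bile esculin (to -) → unique match: Arcanobacterium haemolyticum.
Reversing Esculin → still no organism matches.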